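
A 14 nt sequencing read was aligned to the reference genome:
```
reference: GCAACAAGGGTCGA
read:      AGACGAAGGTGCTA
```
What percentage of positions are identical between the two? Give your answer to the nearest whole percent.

50%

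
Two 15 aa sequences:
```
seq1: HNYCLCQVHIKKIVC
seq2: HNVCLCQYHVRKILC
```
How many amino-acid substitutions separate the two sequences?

5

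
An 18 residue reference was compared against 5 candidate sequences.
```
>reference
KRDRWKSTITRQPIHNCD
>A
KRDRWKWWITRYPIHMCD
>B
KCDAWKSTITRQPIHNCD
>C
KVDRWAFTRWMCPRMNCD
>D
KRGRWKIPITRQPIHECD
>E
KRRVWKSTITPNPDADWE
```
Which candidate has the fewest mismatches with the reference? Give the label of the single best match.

B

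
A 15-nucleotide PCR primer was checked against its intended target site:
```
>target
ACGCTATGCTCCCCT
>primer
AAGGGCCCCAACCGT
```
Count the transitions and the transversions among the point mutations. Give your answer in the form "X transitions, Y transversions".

Transitions (purine↔purine or pyrimidine↔pyrimidine): 7 T→C.
Transversions (purine↔pyrimidine): 2 C→A, 4 C→G, 5 T→G, 6 A→C, 8 G→C, 10 T→A, 11 C→A, 14 C→G.

1 transition, 8 transversions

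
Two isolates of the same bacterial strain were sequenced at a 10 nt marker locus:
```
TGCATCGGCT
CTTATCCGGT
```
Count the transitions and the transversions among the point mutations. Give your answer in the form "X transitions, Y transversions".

Transitions (purine↔purine or pyrimidine↔pyrimidine): 1 T→C, 3 C→T.
Transversions (purine↔pyrimidine): 2 G→T, 7 G→C, 9 C→G.

2 transitions, 3 transversions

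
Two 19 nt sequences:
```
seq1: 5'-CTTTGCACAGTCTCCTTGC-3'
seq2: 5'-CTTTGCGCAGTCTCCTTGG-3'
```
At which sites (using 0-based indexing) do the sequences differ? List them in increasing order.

Scanning 0-based: 6: A/G; 18: C/G.

6, 18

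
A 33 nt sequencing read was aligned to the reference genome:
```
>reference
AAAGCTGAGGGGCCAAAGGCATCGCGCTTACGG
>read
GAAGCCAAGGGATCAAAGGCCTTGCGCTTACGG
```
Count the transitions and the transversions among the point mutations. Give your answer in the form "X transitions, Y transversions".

6 transitions, 1 transversion

Transitions (purine↔purine or pyrimidine↔pyrimidine): 1 A→G, 6 T→C, 7 G→A, 12 G→A, 13 C→T, 23 C→T.
Transversions (purine↔pyrimidine): 21 A→C.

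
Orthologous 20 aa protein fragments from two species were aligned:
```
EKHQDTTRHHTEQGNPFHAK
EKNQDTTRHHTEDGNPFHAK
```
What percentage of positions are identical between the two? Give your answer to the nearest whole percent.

90%

Mismatches at positions 3, 13 (1-based): 2 of 20.
Identical positions: 18/20 = 90% → 90%.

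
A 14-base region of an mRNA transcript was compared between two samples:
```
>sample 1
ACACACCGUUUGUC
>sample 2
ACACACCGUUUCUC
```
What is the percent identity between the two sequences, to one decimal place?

92.9%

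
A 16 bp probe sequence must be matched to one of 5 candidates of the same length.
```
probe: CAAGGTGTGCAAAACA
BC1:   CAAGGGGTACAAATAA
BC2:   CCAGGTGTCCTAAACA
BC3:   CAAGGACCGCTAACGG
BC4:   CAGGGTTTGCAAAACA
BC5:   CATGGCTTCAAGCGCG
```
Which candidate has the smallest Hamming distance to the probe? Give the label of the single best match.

Hamming distances to probe — BC1: 4; BC2: 3; BC3: 7; BC4: 2; BC5: 9.
Smallest is BC4 with 2 mismatches.

BC4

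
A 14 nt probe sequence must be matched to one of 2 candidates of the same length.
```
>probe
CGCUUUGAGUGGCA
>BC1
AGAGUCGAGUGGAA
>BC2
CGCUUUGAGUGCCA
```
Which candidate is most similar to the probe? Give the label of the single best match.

BC2

BC1 differs at 5 bases; BC2 differs at 1 base. The closest is BC2.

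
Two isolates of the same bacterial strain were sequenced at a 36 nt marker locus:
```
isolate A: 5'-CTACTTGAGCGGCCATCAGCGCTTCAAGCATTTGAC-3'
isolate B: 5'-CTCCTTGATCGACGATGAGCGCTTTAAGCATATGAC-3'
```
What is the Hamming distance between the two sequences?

7

The sequences differ at bases 3, 9, 12, 14, 17, 25, 32 (1-based) — 7 in total.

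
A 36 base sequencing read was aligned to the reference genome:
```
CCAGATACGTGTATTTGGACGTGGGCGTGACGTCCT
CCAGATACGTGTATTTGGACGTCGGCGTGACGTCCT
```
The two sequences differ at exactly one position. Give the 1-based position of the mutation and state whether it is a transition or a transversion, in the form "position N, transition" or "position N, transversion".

position 23, transversion

Position 23 changes G→C. G is a purine and C is a pyrimidine, so this is a transversion.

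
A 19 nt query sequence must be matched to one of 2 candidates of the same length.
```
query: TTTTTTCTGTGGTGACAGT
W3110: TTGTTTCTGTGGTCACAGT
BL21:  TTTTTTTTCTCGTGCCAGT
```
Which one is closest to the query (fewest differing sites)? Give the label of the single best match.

W3110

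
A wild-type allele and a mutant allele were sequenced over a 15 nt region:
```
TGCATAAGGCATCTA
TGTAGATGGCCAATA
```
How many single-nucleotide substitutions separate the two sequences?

6

Mismatches (1-based): base 3: C→T; base 5: T→G; base 7: A→T; base 11: A→C; base 12: T→A; base 13: C→A.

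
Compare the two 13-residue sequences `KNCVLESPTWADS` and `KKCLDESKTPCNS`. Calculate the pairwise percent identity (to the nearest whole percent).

7 positions differ (2, 4, 5, 8, 10, 11, 12), so 6 of 13 match: 6/13 = 46.15%.

46%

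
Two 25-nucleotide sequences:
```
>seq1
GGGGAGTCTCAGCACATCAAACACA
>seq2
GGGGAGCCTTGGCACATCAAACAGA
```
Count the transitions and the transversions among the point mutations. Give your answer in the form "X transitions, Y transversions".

Mismatches (1-based):
position 7: T→C (pyrimidine→pyrimidine, transition)
position 10: C→T (pyrimidine→pyrimidine, transition)
position 11: A→G (purine→purine, transition)
position 24: C→G (pyrimidine→purine, transversion)

3 transitions, 1 transversion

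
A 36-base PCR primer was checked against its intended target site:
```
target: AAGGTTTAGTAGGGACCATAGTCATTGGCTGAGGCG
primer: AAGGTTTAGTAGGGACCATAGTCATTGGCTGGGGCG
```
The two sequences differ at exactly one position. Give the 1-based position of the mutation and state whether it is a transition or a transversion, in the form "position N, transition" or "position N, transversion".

position 32, transition

The sequences differ only at position 32: A→G (purine→purine), a transition.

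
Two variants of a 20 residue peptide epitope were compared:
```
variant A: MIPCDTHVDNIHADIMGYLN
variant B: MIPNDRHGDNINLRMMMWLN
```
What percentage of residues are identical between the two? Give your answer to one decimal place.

55.0%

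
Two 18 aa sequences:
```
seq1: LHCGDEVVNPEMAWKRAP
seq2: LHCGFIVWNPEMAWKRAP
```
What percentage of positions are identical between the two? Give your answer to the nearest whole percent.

3 positions differ (5, 6, 8), so 15 of 18 match: 15/18 = 83.33%.

83%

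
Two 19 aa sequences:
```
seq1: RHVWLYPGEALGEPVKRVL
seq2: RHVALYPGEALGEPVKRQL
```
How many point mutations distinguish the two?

Mismatches (1-based): position 4: W→A; position 18: V→Q.

2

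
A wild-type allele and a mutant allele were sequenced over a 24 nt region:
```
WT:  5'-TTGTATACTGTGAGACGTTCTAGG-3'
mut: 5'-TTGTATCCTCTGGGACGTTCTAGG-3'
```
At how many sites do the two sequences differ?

3

Mismatches (1-based): site 7: A→C; site 10: G→C; site 13: A→G.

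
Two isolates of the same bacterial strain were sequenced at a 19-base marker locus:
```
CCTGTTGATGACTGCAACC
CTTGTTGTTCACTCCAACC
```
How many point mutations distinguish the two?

4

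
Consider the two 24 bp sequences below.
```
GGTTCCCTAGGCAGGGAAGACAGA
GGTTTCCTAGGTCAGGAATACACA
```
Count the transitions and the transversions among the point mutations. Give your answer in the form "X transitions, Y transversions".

3 transitions, 3 transversions

Mismatches (1-based):
base 5: C→T (pyrimidine→pyrimidine, transition)
base 12: C→T (pyrimidine→pyrimidine, transition)
base 13: A→C (purine→pyrimidine, transversion)
base 14: G→A (purine→purine, transition)
base 19: G→T (purine→pyrimidine, transversion)
base 23: G→C (purine→pyrimidine, transversion)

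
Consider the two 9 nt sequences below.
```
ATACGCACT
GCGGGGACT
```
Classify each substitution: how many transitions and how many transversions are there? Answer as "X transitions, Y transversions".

3 transitions, 2 transversions

Mismatches (1-based):
position 1: A→G (purine→purine, transition)
position 2: T→C (pyrimidine→pyrimidine, transition)
position 3: A→G (purine→purine, transition)
position 4: C→G (pyrimidine→purine, transversion)
position 6: C→G (pyrimidine→purine, transversion)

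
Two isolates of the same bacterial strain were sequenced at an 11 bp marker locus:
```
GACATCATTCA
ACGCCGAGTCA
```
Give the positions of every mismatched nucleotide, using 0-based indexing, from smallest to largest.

0, 1, 2, 3, 4, 5, 7

Differences at position 0 (G→A), position 1 (A→C), position 2 (C→G), position 3 (A→C), position 4 (T→C), position 5 (C→G), position 7 (T→G).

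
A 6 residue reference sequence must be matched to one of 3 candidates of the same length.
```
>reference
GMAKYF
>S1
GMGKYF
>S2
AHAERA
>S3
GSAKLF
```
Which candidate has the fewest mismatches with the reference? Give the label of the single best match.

S1

S1 differs at 1 position; S2 differs at 5 positions; S3 differs at 2 positions. The closest is S1.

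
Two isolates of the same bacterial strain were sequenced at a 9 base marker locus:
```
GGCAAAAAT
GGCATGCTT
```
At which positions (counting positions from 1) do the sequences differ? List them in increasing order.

Scanning 1-based: 5: A/T; 6: A/G; 7: A/C; 8: A/T.

5, 6, 7, 8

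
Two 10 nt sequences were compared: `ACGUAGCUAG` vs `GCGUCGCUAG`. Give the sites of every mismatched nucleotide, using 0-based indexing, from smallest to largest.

0, 4

Differences at site 0 (A→G), site 4 (A→C).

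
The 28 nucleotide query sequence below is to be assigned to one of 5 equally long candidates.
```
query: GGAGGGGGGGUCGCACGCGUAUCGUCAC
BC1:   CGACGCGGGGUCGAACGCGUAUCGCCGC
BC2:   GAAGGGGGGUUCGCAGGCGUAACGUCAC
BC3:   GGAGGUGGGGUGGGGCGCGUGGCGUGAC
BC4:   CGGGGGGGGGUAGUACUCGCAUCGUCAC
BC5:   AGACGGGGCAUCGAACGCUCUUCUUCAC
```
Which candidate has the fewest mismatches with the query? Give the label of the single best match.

BC2

BC1 differs at 6 positions; BC2 differs at 4 positions; BC3 differs at 7 positions; BC4 differs at 6 positions; BC5 differs at 9 positions. The closest is BC2.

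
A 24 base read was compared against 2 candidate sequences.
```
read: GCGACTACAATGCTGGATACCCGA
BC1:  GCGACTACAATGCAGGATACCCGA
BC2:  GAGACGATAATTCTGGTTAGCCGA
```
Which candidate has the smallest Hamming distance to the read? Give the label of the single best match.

Hamming distances to read — BC1: 1; BC2: 6.
Smallest is BC1 with 1 mismatch.

BC1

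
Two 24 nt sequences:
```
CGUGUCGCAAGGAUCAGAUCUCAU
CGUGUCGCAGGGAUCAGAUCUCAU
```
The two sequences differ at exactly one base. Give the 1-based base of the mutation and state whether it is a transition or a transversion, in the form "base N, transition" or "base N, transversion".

base 10, transition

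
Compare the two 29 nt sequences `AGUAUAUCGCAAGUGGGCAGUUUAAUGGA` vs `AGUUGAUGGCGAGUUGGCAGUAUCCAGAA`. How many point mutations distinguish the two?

10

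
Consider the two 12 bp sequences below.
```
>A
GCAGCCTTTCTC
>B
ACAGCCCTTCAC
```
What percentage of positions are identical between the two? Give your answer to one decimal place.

Mismatches at positions 1, 7, 11 (1-based): 3 of 12.
Identical positions: 9/12 = 75% → 75.0%.

75.0%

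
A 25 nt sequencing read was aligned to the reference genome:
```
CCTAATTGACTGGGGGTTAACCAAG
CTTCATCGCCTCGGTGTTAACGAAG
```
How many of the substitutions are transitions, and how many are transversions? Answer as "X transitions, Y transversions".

Transitions (purine↔purine or pyrimidine↔pyrimidine): 2 C→T, 7 T→C.
Transversions (purine↔pyrimidine): 4 A→C, 9 A→C, 12 G→C, 15 G→T, 22 C→G.

2 transitions, 5 transversions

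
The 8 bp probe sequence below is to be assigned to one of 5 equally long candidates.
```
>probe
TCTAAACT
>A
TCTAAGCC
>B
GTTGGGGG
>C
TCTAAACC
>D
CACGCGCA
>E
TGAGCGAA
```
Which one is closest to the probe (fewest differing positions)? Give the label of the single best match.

C

A differs at 2 positions; B differs at 7 positions; C differs at 1 position; D differs at 7 positions; E differs at 7 positions. The closest is C.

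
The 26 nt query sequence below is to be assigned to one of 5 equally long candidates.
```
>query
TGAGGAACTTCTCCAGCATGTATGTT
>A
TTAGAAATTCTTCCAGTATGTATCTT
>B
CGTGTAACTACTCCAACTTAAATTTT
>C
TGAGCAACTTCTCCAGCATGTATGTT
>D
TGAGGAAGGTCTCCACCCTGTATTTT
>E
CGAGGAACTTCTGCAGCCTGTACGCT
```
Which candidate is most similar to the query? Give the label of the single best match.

C

Hamming distances to query — A: 7; B: 9; C: 1; D: 5; E: 5.
Smallest is C with 1 mismatch.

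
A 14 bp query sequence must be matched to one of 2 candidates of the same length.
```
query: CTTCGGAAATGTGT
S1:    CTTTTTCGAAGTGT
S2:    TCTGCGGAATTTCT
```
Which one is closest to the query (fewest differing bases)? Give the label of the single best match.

S1 differs at 6 bases; S2 differs at 7 bases. The closest is S1.

S1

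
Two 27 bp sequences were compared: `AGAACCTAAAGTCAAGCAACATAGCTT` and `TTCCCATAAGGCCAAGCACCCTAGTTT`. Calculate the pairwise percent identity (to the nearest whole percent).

Mismatches at positions 1, 2, 3, 4, 6, 10, 12, 19, 21, 25 (1-based): 10 of 27.
Identical positions: 17/27 = 62.96% → 63%.

63%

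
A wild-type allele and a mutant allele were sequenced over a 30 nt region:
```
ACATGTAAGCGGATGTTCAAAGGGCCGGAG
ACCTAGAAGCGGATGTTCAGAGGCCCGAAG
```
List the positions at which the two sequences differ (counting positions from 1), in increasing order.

3, 5, 6, 20, 24, 28

Differences at position 3 (A→C), position 5 (G→A), position 6 (T→G), position 20 (A→G), position 24 (G→C), position 28 (G→A).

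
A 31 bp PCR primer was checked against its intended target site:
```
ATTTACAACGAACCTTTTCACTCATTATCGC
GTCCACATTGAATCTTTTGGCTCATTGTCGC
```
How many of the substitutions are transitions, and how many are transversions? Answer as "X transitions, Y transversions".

Transitions (purine↔purine or pyrimidine↔pyrimidine): 1 A→G, 3 T→C, 4 T→C, 9 C→T, 13 C→T, 20 A→G, 27 A→G.
Transversions (purine↔pyrimidine): 8 A→T, 19 C→G.

7 transitions, 2 transversions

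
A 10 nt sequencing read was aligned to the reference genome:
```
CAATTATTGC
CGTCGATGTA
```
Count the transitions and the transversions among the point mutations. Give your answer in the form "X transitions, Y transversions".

2 transitions, 5 transversions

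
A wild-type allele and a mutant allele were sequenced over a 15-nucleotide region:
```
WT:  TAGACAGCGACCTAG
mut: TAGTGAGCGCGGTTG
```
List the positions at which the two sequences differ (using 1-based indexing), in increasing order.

4, 5, 10, 11, 12, 14

Differences at position 4 (A→T), position 5 (C→G), position 10 (A→C), position 11 (C→G), position 12 (C→G), position 14 (A→T).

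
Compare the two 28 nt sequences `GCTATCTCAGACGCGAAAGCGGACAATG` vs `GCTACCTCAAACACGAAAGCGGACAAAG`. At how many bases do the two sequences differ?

Comparing position by position, 4 bases differ: 5 (T/C), 10 (G/A), 13 (G/A), 27 (T/A).

4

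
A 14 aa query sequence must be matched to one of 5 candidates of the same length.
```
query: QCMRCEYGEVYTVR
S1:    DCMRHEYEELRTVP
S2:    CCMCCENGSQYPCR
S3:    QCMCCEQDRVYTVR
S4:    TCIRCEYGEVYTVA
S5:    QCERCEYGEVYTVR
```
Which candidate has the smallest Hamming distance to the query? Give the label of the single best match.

S1 differs at 6 residues; S2 differs at 7 residues; S3 differs at 4 residues; S4 differs at 3 residues; S5 differs at 1 residue. The closest is S5.

S5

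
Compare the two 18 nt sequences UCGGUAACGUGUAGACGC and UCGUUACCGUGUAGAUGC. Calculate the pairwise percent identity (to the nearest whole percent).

83%

3 positions differ (4, 7, 16), so 15 of 18 match: 15/18 = 83.33%.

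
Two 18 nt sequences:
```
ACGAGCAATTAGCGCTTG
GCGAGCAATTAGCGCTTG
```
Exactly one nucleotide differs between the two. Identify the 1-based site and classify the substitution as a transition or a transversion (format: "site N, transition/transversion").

The sequences differ only at site 1: A→G (purine→purine), a transition.

site 1, transition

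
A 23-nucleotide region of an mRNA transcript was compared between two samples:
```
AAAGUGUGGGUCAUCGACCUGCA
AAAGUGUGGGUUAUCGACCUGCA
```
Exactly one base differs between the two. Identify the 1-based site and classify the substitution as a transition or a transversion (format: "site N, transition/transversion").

site 12, transition

Site 12 changes C→U. C is a pyrimidine and U is a pyrimidine, so this is a transition.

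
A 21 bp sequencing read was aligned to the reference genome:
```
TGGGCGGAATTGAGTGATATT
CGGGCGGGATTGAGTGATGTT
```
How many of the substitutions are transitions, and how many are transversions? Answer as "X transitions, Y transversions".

Mismatches (1-based):
position 1: T→C (pyrimidine→pyrimidine, transition)
position 8: A→G (purine→purine, transition)
position 19: A→G (purine→purine, transition)

3 transitions, 0 transversions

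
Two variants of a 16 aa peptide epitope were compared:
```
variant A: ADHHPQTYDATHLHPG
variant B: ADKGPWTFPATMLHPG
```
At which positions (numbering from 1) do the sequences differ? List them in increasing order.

Differences at position 3 (H→K), position 4 (H→G), position 6 (Q→W), position 8 (Y→F), position 9 (D→P), position 12 (H→M).

3, 4, 6, 8, 9, 12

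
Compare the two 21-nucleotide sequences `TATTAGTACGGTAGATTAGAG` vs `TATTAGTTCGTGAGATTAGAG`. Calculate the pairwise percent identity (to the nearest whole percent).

Mismatches at positions 8, 11, 12 (1-based): 3 of 21.
Identical positions: 18/21 = 85.71% → 86%.

86%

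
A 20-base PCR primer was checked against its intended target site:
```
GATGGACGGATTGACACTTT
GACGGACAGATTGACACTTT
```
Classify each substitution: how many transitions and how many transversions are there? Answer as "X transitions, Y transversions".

Mismatches (1-based):
position 3: T→C (pyrimidine→pyrimidine, transition)
position 8: G→A (purine→purine, transition)

2 transitions, 0 transversions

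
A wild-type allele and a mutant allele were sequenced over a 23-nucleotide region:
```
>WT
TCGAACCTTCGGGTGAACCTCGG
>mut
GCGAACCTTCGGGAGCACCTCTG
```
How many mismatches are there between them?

Comparing position by position, 4 positions differ: 1 (T/G), 14 (T/A), 16 (A/C), 22 (G/T).

4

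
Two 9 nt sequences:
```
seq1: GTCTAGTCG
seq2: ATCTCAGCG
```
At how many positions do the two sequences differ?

The sequences differ at positions 1, 5, 6, 7 (1-based) — 4 in total.

4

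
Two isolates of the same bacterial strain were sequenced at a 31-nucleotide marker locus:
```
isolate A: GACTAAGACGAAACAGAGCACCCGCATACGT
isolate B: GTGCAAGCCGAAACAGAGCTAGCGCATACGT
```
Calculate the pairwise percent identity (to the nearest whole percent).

77%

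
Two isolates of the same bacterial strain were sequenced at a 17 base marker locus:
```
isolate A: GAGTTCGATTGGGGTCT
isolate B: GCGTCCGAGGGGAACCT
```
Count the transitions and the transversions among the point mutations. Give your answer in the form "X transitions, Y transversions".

Transitions (purine↔purine or pyrimidine↔pyrimidine): 5 T→C, 13 G→A, 14 G→A, 15 T→C.
Transversions (purine↔pyrimidine): 2 A→C, 9 T→G, 10 T→G.

4 transitions, 3 transversions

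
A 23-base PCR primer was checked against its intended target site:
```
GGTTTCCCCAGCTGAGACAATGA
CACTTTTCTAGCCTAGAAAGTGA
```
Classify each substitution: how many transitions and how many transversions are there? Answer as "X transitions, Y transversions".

7 transitions, 3 transversions

Mismatches (1-based):
site 1: G→C (purine→pyrimidine, transversion)
site 2: G→A (purine→purine, transition)
site 3: T→C (pyrimidine→pyrimidine, transition)
site 6: C→T (pyrimidine→pyrimidine, transition)
site 7: C→T (pyrimidine→pyrimidine, transition)
site 9: C→T (pyrimidine→pyrimidine, transition)
site 13: T→C (pyrimidine→pyrimidine, transition)
site 14: G→T (purine→pyrimidine, transversion)
site 18: C→A (pyrimidine→purine, transversion)
site 20: A→G (purine→purine, transition)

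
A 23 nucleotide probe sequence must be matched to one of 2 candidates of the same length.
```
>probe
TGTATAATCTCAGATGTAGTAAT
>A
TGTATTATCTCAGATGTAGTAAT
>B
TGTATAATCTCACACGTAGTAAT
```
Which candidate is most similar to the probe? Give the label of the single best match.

Hamming distances to probe — A: 1; B: 2.
Smallest is A with 1 mismatch.

A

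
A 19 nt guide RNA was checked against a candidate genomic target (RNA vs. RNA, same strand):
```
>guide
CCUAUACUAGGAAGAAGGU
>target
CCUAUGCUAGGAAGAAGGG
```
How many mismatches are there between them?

2

The sequences differ at positions 6, 19 (1-based) — 2 in total.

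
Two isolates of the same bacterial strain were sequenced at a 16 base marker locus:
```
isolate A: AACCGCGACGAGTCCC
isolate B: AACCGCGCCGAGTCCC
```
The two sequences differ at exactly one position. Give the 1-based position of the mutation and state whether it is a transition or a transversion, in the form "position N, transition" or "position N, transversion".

The sequences differ only at position 8: A→C (purine→pyrimidine), a transversion.

position 8, transversion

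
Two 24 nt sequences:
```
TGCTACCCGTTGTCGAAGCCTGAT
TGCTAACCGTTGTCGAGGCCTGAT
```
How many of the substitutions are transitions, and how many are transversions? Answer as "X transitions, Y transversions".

Transitions (purine↔purine or pyrimidine↔pyrimidine): 17 A→G.
Transversions (purine↔pyrimidine): 6 C→A.

1 transition, 1 transversion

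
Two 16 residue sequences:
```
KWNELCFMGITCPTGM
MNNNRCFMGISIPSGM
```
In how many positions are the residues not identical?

7

Comparing position by position, 7 positions differ: 1 (K/M), 2 (W/N), 4 (E/N), 5 (L/R), 11 (T/S), 12 (C/I), 14 (T/S).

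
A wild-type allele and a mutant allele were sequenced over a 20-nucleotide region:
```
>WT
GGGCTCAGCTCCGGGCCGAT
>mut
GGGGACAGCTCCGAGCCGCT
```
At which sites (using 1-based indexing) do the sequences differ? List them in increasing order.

4, 5, 14, 19

Differences at site 4 (C→G), site 5 (T→A), site 14 (G→A), site 19 (A→C).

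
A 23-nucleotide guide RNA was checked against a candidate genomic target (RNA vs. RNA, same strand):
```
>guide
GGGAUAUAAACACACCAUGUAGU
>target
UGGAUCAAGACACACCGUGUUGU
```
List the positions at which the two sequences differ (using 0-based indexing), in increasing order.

Differences at position 0 (G→U), position 5 (A→C), position 6 (U→A), position 8 (A→G), position 16 (A→G), position 20 (A→U).

0, 5, 6, 8, 16, 20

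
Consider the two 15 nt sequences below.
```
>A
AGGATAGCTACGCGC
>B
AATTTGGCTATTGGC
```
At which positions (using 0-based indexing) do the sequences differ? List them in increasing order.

1, 2, 3, 5, 10, 11, 12

Differences at position 1 (G→A), position 2 (G→T), position 3 (A→T), position 5 (A→G), position 10 (C→T), position 11 (G→T), position 12 (C→G).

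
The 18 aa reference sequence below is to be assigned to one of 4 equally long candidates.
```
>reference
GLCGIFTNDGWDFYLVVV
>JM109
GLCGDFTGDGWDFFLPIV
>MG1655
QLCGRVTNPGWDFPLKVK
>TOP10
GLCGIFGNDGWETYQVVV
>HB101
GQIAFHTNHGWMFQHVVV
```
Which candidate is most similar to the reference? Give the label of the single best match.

JM109 differs at 5 positions; MG1655 differs at 7 positions; TOP10 differs at 4 positions; HB101 differs at 9 positions. The closest is TOP10.

TOP10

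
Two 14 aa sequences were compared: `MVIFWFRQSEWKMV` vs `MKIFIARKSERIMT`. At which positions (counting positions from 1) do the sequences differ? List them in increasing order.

2, 5, 6, 8, 11, 12, 14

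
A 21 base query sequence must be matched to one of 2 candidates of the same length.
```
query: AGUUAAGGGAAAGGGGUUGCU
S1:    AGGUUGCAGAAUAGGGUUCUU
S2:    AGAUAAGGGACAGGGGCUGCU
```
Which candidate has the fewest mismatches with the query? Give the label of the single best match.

S2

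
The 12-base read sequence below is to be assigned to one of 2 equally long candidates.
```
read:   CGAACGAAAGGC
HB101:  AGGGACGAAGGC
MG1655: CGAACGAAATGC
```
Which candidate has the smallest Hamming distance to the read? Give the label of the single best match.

MG1655

HB101 differs at 6 bases; MG1655 differs at 1 base. The closest is MG1655.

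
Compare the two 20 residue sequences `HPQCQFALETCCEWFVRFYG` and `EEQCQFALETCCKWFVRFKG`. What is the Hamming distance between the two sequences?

4

Mismatches (1-based): residue 1: H→E; residue 2: P→E; residue 13: E→K; residue 19: Y→K.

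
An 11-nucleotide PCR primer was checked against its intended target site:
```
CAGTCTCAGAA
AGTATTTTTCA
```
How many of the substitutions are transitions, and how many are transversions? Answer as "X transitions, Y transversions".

Mismatches (1-based):
site 1: C→A (pyrimidine→purine, transversion)
site 2: A→G (purine→purine, transition)
site 3: G→T (purine→pyrimidine, transversion)
site 4: T→A (pyrimidine→purine, transversion)
site 5: C→T (pyrimidine→pyrimidine, transition)
site 7: C→T (pyrimidine→pyrimidine, transition)
site 8: A→T (purine→pyrimidine, transversion)
site 9: G→T (purine→pyrimidine, transversion)
site 10: A→C (purine→pyrimidine, transversion)

3 transitions, 6 transversions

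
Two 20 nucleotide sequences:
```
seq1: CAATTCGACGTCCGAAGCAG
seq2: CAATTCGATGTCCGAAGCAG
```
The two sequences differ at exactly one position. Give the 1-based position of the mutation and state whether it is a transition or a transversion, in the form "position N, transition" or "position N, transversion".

position 9, transition

Position 9 changes C→T. C is a pyrimidine and T is a pyrimidine, so this is a transition.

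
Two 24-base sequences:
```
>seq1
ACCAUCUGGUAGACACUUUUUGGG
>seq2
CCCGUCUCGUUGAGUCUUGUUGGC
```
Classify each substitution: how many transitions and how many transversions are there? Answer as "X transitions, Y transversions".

1 transition, 7 transversions

Mismatches (1-based):
base 1: A→C (purine→pyrimidine, transversion)
base 4: A→G (purine→purine, transition)
base 8: G→C (purine→pyrimidine, transversion)
base 11: A→U (purine→pyrimidine, transversion)
base 14: C→G (pyrimidine→purine, transversion)
base 15: A→U (purine→pyrimidine, transversion)
base 19: U→G (pyrimidine→purine, transversion)
base 24: G→C (purine→pyrimidine, transversion)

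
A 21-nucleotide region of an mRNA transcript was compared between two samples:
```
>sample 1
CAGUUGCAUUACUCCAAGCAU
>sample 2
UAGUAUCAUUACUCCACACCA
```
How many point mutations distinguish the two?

Comparing position by position, 7 sites differ: 1 (C/U), 5 (U/A), 6 (G/U), 17 (A/C), 18 (G/A), 20 (A/C), 21 (U/A).

7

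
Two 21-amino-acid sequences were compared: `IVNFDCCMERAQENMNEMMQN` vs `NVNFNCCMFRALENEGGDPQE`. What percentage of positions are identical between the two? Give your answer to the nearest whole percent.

52%

Mismatches at positions 1, 5, 9, 12, 15, 16, 17, 18, 19, 21 (1-based): 10 of 21.
Identical positions: 11/21 = 52.38% → 52%.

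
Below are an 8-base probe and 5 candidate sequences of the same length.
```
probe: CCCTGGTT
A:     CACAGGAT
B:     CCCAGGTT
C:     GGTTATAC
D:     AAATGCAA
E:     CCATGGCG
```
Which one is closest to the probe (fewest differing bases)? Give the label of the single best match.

B

A differs at 3 bases; B differs at 1 base; C differs at 7 bases; D differs at 6 bases; E differs at 3 bases. The closest is B.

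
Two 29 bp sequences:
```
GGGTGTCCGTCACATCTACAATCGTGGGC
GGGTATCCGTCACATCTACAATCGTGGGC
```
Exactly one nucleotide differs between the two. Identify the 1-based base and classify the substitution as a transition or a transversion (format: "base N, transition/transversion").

The sequences differ only at base 5: G→A (purine→purine), a transition.

base 5, transition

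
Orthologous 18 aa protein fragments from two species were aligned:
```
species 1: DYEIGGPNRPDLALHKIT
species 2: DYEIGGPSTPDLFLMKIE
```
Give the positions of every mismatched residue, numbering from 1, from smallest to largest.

Differences at position 8 (N→S), position 9 (R→T), position 13 (A→F), position 15 (H→M), position 18 (T→E).

8, 9, 13, 15, 18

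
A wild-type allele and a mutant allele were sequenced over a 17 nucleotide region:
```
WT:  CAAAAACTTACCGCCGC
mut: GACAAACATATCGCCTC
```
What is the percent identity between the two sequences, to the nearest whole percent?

Mismatches at positions 1, 3, 8, 11, 16 (1-based): 5 of 17.
Identical positions: 12/17 = 70.59% → 71%.

71%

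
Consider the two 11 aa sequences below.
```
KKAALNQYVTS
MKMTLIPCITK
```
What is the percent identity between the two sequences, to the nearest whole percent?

27%

8 positions differ (1, 3, 4, 6, 7, 8, 9, 11), so 3 of 11 match: 3/11 = 27.27%.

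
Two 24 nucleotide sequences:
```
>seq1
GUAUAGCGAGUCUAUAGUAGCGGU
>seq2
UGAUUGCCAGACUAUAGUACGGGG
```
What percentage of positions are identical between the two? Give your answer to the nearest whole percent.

Mismatches at positions 1, 2, 5, 8, 11, 20, 21, 24 (1-based): 8 of 24.
Identical positions: 16/24 = 66.67% → 67%.

67%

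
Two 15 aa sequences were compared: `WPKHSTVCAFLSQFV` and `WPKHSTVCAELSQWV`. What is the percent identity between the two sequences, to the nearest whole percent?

87%

Mismatches at positions 10, 14 (1-based): 2 of 15.
Identical positions: 13/15 = 86.67% → 87%.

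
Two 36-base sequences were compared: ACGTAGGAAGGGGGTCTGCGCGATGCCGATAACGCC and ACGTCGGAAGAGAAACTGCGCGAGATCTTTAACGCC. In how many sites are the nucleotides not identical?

10

Comparing position by position, 10 sites differ: 5 (A/C), 11 (G/A), 13 (G/A), 14 (G/A), 15 (T/A), 24 (T/G), 25 (G/A), 26 (C/T), 28 (G/T), 29 (A/T).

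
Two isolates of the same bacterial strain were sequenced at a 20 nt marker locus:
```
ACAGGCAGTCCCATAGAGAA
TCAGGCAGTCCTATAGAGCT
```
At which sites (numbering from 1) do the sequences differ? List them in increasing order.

Scanning 1-based: 1: A/T; 12: C/T; 19: A/C; 20: A/T.

1, 12, 19, 20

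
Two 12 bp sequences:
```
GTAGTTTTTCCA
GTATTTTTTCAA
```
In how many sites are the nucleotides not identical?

Comparing position by position, 2 sites differ: 4 (G/T), 11 (C/A).

2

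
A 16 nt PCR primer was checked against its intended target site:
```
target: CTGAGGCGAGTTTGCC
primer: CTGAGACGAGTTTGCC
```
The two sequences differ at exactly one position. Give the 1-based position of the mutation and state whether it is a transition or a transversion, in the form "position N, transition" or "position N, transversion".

position 6, transition

The sequences differ only at position 6: G→A (purine→purine), a transition.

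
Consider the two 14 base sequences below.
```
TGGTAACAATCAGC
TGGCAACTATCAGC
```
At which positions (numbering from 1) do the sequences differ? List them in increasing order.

Scanning 1-based: 4: T/C; 8: A/T.

4, 8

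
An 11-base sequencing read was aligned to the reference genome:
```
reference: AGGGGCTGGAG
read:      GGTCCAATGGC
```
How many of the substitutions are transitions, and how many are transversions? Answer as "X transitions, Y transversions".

Transitions (purine↔purine or pyrimidine↔pyrimidine): 1 A→G, 10 A→G.
Transversions (purine↔pyrimidine): 3 G→T, 4 G→C, 5 G→C, 6 C→A, 7 T→A, 8 G→T, 11 G→C.

2 transitions, 7 transversions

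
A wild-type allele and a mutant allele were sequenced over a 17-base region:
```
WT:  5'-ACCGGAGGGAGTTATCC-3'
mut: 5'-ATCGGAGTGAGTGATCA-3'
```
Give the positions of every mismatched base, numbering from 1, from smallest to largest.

2, 8, 13, 17

Differences at position 2 (C→T), position 8 (G→T), position 13 (T→G), position 17 (C→A).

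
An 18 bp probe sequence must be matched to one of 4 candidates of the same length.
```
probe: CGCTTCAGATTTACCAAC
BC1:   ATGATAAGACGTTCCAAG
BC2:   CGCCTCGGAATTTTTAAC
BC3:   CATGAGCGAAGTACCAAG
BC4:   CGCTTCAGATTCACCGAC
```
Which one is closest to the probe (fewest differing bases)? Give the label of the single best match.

Hamming distances to probe — BC1: 9; BC2: 6; BC3: 9; BC4: 2.
Smallest is BC4 with 2 mismatches.

BC4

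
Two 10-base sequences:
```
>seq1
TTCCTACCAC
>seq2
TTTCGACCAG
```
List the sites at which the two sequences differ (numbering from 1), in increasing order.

3, 5, 10

Differences at site 3 (C→T), site 5 (T→G), site 10 (C→G).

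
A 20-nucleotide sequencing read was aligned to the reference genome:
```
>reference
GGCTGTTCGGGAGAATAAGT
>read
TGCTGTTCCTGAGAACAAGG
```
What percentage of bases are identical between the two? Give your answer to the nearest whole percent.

Mismatches at positions 1, 9, 10, 16, 20 (1-based): 5 of 20.
Identical positions: 15/20 = 75% → 75%.

75%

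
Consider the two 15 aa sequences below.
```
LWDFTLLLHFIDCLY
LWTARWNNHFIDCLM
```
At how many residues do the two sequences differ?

7

Comparing position by position, 7 residues differ: 3 (D/T), 4 (F/A), 5 (T/R), 6 (L/W), 7 (L/N), 8 (L/N), 15 (Y/M).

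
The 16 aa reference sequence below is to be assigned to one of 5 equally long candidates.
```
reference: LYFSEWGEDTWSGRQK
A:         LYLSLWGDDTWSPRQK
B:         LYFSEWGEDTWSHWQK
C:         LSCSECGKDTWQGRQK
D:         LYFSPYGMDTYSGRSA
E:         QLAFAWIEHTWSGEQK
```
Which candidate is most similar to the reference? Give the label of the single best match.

B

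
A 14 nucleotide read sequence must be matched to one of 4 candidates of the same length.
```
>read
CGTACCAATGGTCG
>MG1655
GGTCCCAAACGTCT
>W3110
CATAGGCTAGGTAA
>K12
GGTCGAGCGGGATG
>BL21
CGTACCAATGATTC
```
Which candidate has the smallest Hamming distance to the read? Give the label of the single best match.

Hamming distances to read — MG1655: 5; W3110: 8; K12: 9; BL21: 3.
Smallest is BL21 with 3 mismatches.

BL21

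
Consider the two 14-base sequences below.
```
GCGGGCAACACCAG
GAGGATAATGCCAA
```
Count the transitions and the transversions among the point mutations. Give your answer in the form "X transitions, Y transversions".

Mismatches (1-based):
position 2: C→A (pyrimidine→purine, transversion)
position 5: G→A (purine→purine, transition)
position 6: C→T (pyrimidine→pyrimidine, transition)
position 9: C→T (pyrimidine→pyrimidine, transition)
position 10: A→G (purine→purine, transition)
position 14: G→A (purine→purine, transition)

5 transitions, 1 transversion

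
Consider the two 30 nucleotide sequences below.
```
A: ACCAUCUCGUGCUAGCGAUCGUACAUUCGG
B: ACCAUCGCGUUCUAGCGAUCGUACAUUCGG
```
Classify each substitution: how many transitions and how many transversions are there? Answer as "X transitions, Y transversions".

Transitions (purine↔purine or pyrimidine↔pyrimidine): none.
Transversions (purine↔pyrimidine): 7 U→G, 11 G→U.

0 transitions, 2 transversions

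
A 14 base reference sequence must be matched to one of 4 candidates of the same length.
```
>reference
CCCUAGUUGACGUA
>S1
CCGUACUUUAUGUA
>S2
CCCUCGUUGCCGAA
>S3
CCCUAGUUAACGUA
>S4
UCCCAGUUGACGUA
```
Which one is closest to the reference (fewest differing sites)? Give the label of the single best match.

S3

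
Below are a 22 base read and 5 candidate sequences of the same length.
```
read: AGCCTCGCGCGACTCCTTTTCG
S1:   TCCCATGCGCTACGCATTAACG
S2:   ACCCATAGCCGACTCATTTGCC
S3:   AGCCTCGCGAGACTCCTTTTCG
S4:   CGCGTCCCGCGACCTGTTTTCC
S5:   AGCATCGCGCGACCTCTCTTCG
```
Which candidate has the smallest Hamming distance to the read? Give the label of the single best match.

Hamming distances to read — S1: 9; S2: 9; S3: 1; S4: 7; S5: 4.
Smallest is S3 with 1 mismatch.

S3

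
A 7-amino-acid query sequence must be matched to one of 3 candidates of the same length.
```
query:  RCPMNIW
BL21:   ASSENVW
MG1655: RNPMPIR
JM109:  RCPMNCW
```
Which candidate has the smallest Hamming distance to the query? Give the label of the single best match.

Hamming distances to query — BL21: 5; MG1655: 3; JM109: 1.
Smallest is JM109 with 1 mismatch.

JM109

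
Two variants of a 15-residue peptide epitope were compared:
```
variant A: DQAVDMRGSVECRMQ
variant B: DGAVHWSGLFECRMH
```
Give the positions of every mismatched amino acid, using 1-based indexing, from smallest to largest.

2, 5, 6, 7, 9, 10, 15

Differences at position 2 (Q→G), position 5 (D→H), position 6 (M→W), position 7 (R→S), position 9 (S→L), position 10 (V→F), position 15 (Q→H).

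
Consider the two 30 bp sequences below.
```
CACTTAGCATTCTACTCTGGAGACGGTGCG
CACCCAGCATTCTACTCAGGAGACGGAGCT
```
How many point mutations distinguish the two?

5

Comparing position by position, 5 sites differ: 4 (T/C), 5 (T/C), 18 (T/A), 27 (T/A), 30 (G/T).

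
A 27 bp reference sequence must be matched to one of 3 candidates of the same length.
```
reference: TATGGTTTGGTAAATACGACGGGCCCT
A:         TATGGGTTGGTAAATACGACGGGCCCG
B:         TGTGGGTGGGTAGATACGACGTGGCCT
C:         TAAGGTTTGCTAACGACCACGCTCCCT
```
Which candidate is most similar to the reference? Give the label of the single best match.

A

Hamming distances to reference — A: 2; B: 6; C: 7.
Smallest is A with 2 mismatches.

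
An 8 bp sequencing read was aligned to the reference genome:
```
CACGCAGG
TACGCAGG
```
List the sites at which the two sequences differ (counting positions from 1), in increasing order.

1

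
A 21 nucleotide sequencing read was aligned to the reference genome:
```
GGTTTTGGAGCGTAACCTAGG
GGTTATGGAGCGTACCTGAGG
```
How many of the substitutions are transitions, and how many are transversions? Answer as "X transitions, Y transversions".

1 transition, 3 transversions

Transitions (purine↔purine or pyrimidine↔pyrimidine): 17 C→T.
Transversions (purine↔pyrimidine): 5 T→A, 15 A→C, 18 T→G.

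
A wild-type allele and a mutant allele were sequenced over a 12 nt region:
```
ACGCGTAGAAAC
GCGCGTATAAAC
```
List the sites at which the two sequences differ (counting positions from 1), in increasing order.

1, 8

Scanning 1-based: 1: A/G; 8: G/T.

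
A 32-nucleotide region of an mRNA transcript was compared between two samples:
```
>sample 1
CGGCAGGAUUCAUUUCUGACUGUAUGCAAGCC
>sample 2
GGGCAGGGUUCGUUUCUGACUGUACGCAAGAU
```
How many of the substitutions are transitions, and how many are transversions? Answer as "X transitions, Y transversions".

4 transitions, 2 transversions

Mismatches (1-based):
position 1: C→G (pyrimidine→purine, transversion)
position 8: A→G (purine→purine, transition)
position 12: A→G (purine→purine, transition)
position 25: U→C (pyrimidine→pyrimidine, transition)
position 31: C→A (pyrimidine→purine, transversion)
position 32: C→U (pyrimidine→pyrimidine, transition)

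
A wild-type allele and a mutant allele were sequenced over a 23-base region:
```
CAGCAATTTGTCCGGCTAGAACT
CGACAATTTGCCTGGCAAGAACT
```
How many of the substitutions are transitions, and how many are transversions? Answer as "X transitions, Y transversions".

Transitions (purine↔purine or pyrimidine↔pyrimidine): 2 A→G, 3 G→A, 11 T→C, 13 C→T.
Transversions (purine↔pyrimidine): 17 T→A.

4 transitions, 1 transversion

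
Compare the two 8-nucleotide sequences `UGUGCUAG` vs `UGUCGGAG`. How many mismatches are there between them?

Comparing position by position, 3 positions differ: 4 (G/C), 5 (C/G), 6 (U/G).

3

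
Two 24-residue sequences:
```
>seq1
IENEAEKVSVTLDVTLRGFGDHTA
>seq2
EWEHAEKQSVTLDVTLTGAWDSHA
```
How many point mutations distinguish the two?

10

Comparing position by position, 10 positions differ: 1 (I/E), 2 (E/W), 3 (N/E), 4 (E/H), 8 (V/Q), 17 (R/T), 19 (F/A), 20 (G/W), 22 (H/S), 23 (T/H).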